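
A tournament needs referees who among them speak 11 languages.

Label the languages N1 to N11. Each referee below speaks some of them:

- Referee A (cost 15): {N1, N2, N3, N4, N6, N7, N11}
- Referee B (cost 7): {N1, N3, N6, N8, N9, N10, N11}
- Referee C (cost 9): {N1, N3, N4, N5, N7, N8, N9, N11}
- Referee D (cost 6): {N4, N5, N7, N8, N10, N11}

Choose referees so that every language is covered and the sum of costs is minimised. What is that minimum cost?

28

A, B, D together cover every language (A ∪ B ∪ D = {N1, N2, N3, N4, N5, N6, N7, N8, N9, N10, N11}); total cost 15 + 7 + 6 = 28.
No covering selection has total cost below 28.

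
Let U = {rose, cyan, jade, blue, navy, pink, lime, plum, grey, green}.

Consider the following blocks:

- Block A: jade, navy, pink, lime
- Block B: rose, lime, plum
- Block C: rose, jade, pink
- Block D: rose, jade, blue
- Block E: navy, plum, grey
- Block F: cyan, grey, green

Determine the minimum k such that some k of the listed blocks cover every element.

A and D and E and F together: A ∪ D ∪ E ∪ F = {rose, cyan, jade, blue, navy, pink, lime, plum, grey, green} — every element is covered.
Only D contains blue, so D is forced; the remaining 7 elements need at least 3 more blocks (each remaining block adds at most 3) — so at least 4 blocks are needed, and 4 is optimal.

4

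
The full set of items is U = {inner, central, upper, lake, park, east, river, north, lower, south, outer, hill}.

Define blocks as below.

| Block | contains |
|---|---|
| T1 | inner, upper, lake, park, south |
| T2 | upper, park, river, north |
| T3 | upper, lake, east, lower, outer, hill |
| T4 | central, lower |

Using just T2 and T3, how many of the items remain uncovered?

3

Union of T2, T3 = {upper, lake, park, east, river, north, lower, outer, hill}.
Not covered: inner, central, south — 3 items.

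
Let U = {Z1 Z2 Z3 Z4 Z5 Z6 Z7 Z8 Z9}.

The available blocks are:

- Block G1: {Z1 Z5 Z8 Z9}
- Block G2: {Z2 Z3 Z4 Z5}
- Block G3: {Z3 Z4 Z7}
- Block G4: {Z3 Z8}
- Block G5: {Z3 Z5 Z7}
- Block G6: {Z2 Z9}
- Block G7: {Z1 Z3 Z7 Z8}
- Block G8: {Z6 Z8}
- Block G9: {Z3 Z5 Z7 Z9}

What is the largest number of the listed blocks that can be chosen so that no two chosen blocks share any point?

3

G3, G6, G8 are pairwise disjoint (G3={Z3,Z4,Z7}; G6={Z2,Z9}; G8={Z6,Z8}).
Every remaining block overlaps one of these, and no 4 of the listed blocks are pairwise disjoint, so 3 is the maximum.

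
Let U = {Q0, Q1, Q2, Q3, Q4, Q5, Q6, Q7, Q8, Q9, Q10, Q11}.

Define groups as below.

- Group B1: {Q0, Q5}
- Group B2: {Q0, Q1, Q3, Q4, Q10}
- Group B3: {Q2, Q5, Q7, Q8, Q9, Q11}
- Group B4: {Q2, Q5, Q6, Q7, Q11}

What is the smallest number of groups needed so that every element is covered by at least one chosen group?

Take {B2, B3, B4}. Their union is {Q0, Q1, Q2, Q3, Q4, Q5, Q6, Q7, Q8, Q9, Q10, Q11}, which is all 12 elements.
Only B2 contains Q1, so B2 is forced; the remaining 7 elements need at least 2 more groups (each remaining group adds at most 6) — so at least 3 groups are needed, and 3 is optimal.

3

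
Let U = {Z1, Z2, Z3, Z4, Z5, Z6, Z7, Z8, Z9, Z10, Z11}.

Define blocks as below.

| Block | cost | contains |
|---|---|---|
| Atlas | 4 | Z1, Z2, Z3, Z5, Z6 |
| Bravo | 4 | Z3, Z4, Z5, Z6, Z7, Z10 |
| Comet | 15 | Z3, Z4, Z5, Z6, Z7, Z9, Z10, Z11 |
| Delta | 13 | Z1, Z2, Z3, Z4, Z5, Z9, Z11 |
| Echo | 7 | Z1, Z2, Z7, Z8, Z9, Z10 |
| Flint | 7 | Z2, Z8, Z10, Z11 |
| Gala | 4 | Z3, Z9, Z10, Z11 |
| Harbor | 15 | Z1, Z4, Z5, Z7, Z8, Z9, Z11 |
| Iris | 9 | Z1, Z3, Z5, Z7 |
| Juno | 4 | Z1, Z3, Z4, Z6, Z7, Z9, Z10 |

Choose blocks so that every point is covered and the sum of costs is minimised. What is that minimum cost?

15

Bravo, Flint, Juno together cover every point (Bravo ∪ Flint ∪ Juno = {Z1, Z2, Z3, Z4, Z5, Z6, Z7, Z8, Z9, Z10, Z11}); total cost 4 + 7 + 4 = 15.
No covering selection has total cost below 15.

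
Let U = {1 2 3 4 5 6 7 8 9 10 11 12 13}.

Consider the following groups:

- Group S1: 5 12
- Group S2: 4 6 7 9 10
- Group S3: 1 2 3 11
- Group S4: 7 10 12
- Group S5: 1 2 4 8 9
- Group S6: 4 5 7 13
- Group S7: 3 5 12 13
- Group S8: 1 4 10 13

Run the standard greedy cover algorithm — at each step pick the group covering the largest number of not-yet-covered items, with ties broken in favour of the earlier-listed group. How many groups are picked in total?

4

Greedy: pick S2 (covers 5 new) → pick S3 (covers 4 new) → pick S7 (covers 3 new) → pick S5 (covers 1 new). Total picks: 4.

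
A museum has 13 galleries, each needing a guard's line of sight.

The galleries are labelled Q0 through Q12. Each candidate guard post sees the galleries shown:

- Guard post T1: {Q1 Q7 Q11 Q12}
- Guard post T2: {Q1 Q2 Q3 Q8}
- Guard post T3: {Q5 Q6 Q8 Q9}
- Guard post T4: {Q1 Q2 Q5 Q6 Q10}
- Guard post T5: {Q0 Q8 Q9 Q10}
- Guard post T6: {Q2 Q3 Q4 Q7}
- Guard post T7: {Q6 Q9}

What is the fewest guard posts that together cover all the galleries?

Take {T1, T4, T5, T6}. Their union is {Q0, Q1, Q2, Q3, Q4, Q5, Q6, Q7, Q8, Q9, Q10, Q11, Q12}, which is all 13 galleries.
Only T5 contains Q0, so T5 is forced; the remaining 9 galleries need at least 3 more guard posts (each remaining guard post adds at most 4) — so at least 4 guard posts are needed, and 4 is optimal.

4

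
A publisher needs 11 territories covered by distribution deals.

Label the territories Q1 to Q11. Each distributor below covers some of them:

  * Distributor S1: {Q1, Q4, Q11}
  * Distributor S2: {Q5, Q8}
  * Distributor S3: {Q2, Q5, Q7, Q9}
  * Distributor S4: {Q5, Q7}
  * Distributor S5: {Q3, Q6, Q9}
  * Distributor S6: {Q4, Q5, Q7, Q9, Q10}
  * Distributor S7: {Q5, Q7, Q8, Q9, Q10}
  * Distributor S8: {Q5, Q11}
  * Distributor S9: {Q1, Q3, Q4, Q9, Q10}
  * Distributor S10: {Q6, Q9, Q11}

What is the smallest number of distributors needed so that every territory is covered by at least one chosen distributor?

4

Take {S2, S3, S9, S10}. Their union is {Q1, Q2, Q3, Q4, Q5, Q6, Q7, Q8, Q9, Q10, Q11}, which is all 11 territories.
No 3 of the 10 distributors cover everything (all 120 combinations miss at least one territory), so 4 is optimal.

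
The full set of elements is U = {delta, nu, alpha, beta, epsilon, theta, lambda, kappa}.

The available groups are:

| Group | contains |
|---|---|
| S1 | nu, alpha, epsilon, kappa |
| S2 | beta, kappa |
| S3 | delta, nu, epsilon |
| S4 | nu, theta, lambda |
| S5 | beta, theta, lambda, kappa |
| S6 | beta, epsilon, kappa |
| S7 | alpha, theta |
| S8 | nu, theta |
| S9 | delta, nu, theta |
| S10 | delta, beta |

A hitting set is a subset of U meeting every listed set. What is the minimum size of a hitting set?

3

The 3 elements {delta, theta, kappa} hit every group.
The groups S2, S3, S7 are pairwise disjoint, so any hitting set needs a separate element for each — at least 3. Hence 3 is optimal.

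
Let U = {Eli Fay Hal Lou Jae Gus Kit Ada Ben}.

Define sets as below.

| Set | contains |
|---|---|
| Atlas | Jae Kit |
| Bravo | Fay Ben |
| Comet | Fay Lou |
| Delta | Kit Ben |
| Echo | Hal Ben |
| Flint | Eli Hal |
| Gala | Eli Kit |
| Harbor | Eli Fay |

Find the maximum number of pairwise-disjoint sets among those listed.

Atlas, Echo, Harbor are pairwise disjoint (Atlas={Jae,Kit}; Echo={Hal,Ben}; Harbor={Eli,Fay}).
Every remaining set overlaps one of these, and no 4 of the listed sets are pairwise disjoint, so 3 is the maximum.

3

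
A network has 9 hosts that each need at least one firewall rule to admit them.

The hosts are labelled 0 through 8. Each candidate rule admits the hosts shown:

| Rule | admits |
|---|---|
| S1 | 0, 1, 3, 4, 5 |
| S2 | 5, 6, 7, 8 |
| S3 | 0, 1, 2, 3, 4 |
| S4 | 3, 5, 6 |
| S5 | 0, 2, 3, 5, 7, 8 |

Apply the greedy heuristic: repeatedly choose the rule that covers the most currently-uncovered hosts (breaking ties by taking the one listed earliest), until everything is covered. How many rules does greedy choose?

3

Greedy: pick S5 (covers 6 new) → pick S1 (covers 2 new) → pick S2 (covers 1 new). Total picks: 3.
(The true minimum cover uses only 2 rules, so greedy is not optimal here.)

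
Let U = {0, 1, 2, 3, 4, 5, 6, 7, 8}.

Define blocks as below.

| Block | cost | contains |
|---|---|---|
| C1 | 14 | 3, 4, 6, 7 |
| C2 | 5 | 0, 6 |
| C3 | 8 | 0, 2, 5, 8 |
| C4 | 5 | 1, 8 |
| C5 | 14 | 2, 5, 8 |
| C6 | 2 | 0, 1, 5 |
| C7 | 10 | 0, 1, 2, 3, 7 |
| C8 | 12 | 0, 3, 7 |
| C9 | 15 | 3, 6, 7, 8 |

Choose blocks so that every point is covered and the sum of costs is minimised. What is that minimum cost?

24

C1, C3, C6 together cover every point (C1 ∪ C3 ∪ C6 = {0, 1, 2, 3, 4, 5, 6, 7, 8}); total cost 14 + 8 + 2 = 24.
The greedy pick C6, C7, C2, C4, C1 costs 36; no covering selection beats 24.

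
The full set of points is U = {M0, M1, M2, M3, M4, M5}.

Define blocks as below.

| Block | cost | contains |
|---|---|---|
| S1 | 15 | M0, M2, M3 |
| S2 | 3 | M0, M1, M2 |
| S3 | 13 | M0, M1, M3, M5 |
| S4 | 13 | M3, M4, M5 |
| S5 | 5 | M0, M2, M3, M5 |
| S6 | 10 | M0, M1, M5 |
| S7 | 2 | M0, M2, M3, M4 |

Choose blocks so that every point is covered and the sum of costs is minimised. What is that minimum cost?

S2, S5, S7 together cover every point (S2 ∪ S5 ∪ S7 = {M0, M1, M2, M3, M4, M5}); total cost 3 + 5 + 2 = 10.
No covering selection has total cost below 10.

10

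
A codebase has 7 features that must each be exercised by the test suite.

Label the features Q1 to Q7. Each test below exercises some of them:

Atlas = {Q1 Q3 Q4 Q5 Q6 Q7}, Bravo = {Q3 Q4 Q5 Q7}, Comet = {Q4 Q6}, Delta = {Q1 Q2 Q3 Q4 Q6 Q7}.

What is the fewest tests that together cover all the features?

Bravo and Delta together: Bravo ∪ Delta = {Q1, Q2, Q3, Q4, Q5, Q6, Q7} — every feature is covered.
No single test has all 7 features (the largest, Atlas, has 6), so 2 is optimal.

2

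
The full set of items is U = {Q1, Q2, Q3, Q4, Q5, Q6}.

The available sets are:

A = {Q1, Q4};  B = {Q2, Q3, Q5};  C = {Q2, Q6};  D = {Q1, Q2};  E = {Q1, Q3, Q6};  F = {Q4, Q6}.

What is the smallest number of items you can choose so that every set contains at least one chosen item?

3

Take H = {Q2, Q3, Q4}. Each listed set contains at least one of these, so H is a hitting set of size 3.
No choice of 2 items meets every set, so 3 is the minimum.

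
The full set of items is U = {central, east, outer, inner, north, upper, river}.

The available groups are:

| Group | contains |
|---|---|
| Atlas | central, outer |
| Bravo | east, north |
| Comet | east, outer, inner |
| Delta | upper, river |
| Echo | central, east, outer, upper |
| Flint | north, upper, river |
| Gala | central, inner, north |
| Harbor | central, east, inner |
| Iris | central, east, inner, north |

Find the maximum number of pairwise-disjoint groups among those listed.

3

Atlas, Bravo, Delta are pairwise disjoint (Atlas={central,outer}; Bravo={east,north}; Delta={upper,river}).
Every remaining group overlaps one of these, and no 4 of the listed groups are pairwise disjoint, so 3 is the maximum.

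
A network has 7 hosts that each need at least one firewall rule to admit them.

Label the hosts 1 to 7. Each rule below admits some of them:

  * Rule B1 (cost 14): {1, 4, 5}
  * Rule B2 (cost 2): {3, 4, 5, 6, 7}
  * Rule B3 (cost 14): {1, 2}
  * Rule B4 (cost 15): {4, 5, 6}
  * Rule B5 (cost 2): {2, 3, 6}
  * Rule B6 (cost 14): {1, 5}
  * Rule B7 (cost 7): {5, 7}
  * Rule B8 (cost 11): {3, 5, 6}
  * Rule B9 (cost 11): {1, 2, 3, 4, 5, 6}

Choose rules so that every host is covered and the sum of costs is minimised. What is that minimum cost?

13

B2, B9 together cover every host (B2 ∪ B9 = {1, 2, 3, 4, 5, 6, 7}); total cost 2 + 11 = 13.
The greedy pick B2, B5, B9 costs 15; no covering selection beats 13.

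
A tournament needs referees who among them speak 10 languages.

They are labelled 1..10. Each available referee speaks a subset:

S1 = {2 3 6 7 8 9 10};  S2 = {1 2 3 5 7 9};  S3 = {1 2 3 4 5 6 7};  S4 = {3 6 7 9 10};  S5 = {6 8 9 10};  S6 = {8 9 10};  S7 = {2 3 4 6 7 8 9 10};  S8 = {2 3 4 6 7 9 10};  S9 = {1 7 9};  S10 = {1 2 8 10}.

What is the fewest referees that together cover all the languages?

2

S1 and S3 together: S1 ∪ S3 = {1, 2, 3, 4, 5, 6, 7, 8, 9, 10} — every language is covered.
No single referee has all 10 languages (the largest, S7, has 8), so 2 is optimal.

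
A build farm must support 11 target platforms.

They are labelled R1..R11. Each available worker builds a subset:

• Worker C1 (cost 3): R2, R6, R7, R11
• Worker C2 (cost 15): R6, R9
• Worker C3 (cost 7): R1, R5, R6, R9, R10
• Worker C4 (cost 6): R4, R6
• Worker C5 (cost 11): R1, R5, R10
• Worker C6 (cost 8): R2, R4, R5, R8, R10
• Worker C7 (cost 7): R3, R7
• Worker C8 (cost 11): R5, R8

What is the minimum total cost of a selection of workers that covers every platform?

25

C1, C3, C6, C7 together cover every platform (C1 ∪ C3 ∪ C6 ∪ C7 = {R1, R2, R3, R4, R5, R6, R7, R8, R9, R10, R11}); total cost 3 + 7 + 8 + 7 = 25.
No covering selection has total cost below 25.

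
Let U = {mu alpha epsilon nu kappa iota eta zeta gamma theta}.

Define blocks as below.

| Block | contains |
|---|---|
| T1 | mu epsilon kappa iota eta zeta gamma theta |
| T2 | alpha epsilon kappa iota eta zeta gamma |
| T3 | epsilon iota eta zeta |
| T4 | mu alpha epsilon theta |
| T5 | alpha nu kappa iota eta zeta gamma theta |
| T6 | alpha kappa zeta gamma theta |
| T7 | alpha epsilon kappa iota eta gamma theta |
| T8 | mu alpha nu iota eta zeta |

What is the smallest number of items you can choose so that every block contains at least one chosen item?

2

The 2 items {alpha, zeta} hit every block.
No single item lies in every block, so at least 2 are needed and 2 is optimal.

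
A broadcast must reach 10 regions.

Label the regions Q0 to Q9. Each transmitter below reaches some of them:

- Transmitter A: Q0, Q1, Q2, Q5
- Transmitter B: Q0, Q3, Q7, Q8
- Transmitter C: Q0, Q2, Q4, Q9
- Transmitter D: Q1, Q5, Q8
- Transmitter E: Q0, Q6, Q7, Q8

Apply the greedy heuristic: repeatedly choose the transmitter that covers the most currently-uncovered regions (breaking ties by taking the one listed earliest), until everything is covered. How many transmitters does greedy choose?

4

Greedy: pick A (covers 4 new) → pick B (covers 3 new) → pick C (covers 2 new) → pick E (covers 1 new). Total picks: 4.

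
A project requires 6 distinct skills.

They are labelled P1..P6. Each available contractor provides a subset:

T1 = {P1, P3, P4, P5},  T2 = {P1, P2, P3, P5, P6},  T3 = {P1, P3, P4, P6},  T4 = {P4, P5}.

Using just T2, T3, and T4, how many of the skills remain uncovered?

0

Union of T2, T3, T4 = {P1, P2, P3, P4, P5, P6} — that's every skill, so 0 are uncovered.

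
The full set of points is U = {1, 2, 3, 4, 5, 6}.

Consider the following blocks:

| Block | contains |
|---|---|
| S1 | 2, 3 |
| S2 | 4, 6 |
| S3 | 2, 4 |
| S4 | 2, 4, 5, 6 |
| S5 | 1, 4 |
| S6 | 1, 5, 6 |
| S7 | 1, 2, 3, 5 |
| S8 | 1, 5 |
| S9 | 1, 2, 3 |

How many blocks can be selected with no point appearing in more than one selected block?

S1, S2, S8 are pairwise disjoint (S1={2,3}; S2={4,6}; S8={1,5}).
Every remaining block overlaps one of these, and no 4 of the listed blocks are pairwise disjoint, so 3 is the maximum.

3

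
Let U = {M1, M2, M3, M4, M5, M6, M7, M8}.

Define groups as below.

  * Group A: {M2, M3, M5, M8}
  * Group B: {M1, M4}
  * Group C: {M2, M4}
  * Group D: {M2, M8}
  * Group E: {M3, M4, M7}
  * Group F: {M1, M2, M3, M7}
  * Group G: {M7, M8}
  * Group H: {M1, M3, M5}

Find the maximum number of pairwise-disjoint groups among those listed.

3

C, G, H are pairwise disjoint (C={M2,M4}; G={M7,M8}; H={M1,M3,M5}).
Every remaining group overlaps one of these, and no 4 of the listed groups are pairwise disjoint, so 3 is the maximum.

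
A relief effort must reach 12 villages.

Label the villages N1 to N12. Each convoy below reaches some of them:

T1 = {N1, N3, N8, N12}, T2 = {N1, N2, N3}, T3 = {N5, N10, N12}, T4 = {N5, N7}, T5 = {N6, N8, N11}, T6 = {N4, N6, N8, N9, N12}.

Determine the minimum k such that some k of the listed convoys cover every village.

5

T2 and T3 and T4 and T5 and T6 together: T2 ∪ T3 ∪ T4 ∪ T5 ∪ T6 = {N1, N2, N3, N4, N5, N6, N7, N8, N9, N10, N11, N12} — every village is covered.
No 4 of the 6 convoys cover everything (all 15 combinations miss at least one village), so 5 is optimal.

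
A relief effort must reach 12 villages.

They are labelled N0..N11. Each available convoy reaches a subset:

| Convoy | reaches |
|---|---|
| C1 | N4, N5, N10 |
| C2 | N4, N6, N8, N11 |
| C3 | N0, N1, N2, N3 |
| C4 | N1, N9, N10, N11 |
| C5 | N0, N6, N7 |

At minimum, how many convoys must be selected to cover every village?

5

Take {C1, C2, C3, C4, C5}. Their union is {N0, N1, N2, N3, N4, N5, N6, N7, N8, N9, N10, N11}, which is all 12 villages.
No 4 of the 5 convoys cover everything (all 5 combinations miss at least one village), so 5 is optimal.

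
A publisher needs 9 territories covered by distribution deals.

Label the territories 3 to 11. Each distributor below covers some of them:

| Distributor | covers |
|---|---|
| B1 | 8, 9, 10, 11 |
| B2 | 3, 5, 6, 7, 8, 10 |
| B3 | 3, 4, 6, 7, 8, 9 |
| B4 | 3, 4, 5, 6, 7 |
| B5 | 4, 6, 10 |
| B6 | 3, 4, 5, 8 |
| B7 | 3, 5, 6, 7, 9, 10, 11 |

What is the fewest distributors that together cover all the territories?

2

B6 and B7 together: B6 ∪ B7 = {3, 4, 5, 6, 7, 8, 9, 10, 11} — every territory is covered.
No single distributor has all 9 territories (the largest, B7, has 7), so 2 is optimal.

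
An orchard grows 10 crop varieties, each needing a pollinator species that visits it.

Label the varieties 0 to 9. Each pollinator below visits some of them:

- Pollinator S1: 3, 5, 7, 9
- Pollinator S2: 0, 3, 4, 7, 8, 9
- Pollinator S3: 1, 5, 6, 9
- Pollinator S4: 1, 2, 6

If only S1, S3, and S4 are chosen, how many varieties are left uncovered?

3

Union of S1, S3, S4 = {1, 2, 3, 5, 6, 7, 9}.
Not covered: 0, 4, 8 — 3 varieties.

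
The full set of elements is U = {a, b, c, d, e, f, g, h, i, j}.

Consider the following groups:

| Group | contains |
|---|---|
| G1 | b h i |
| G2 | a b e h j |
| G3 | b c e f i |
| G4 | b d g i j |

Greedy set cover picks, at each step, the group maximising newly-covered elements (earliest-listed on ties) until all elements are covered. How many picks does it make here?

Greedy: pick G2 (covers 5 new) → pick G3 (covers 3 new) → pick G4 (covers 2 new). Total picks: 3.

3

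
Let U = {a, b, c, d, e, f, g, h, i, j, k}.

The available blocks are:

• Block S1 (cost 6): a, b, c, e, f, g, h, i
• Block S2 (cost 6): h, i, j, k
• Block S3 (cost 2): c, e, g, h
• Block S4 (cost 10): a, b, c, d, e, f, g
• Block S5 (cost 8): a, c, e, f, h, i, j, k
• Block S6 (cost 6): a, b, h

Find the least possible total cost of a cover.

16

S2, S4 together cover every item (S2 ∪ S4 = {a, b, c, d, e, f, g, h, i, j, k}); total cost 6 + 10 = 16.
The greedy pick S3, S1, S2, S4 costs 24; no covering selection beats 16.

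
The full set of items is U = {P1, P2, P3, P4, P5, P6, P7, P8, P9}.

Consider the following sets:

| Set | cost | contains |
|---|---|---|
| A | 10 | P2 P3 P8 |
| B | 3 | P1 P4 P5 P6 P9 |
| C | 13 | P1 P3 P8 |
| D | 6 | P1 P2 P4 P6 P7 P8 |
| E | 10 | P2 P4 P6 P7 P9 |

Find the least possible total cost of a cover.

A, B, D together cover every item (A ∪ B ∪ D = {P1, P2, P3, P4, P5, P6, P7, P8, P9}); total cost 10 + 3 + 6 = 19.
No covering selection has total cost below 19.

19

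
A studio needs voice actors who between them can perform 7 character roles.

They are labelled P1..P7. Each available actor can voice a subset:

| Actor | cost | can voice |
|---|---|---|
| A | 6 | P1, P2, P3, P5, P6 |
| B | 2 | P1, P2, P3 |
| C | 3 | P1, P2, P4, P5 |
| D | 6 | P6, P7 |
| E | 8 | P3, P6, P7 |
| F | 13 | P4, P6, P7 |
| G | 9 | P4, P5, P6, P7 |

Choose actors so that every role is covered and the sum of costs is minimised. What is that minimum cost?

B, G together cover every role (B ∪ G = {P1, P2, P3, P4, P5, P6, P7}); total cost 2 + 9 = 11.
No covering selection has total cost below 11.

11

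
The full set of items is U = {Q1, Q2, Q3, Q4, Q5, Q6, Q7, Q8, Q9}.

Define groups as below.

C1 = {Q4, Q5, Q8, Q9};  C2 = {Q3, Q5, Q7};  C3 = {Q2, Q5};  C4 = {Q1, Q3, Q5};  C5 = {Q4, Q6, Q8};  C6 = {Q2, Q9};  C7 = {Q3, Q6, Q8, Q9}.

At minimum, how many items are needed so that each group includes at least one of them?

3

Take H = {Q2, Q3, Q8}. Each listed group contains at least one of these, so H is a hitting set of size 3.
The groups C2, C5, C6 are pairwise disjoint, so any hitting set needs a separate item for each — at least 3. Hence 3 is optimal.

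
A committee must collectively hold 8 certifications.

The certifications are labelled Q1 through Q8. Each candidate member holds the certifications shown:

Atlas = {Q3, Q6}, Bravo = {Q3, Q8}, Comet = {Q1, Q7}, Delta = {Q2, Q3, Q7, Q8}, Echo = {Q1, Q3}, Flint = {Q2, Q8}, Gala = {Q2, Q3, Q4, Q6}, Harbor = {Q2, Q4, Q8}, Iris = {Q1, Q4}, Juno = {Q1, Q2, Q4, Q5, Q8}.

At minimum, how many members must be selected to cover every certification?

Take {Comet, Gala, Juno}. Their union is {Q1, Q2, Q3, Q4, Q5, Q6, Q7, Q8}, which is all 8 certifications.
Only Juno contains Q5, so Juno is forced; the remaining 3 certifications need at least 2 more members (each remaining member adds at most 2) — so at least 3 members are needed, and 3 is optimal.

3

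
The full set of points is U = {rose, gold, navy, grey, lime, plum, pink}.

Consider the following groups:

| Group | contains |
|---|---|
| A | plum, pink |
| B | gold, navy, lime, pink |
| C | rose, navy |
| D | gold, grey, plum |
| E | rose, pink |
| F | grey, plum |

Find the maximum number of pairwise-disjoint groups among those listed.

D, E are pairwise disjoint (D={gold,grey,plum}; E={rose,pink}).
Every remaining group overlaps one of these, and no 3 of the listed groups are pairwise disjoint, so 2 is the maximum.

2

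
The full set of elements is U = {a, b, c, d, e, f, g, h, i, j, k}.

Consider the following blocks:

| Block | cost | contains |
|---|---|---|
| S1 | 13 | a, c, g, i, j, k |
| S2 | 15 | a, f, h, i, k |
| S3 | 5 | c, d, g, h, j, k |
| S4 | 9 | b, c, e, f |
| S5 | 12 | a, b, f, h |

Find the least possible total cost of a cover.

27

S1, S3, S4 together cover every element (S1 ∪ S3 ∪ S4 = {a, b, c, d, e, f, g, h, i, j, k}); total cost 13 + 5 + 9 = 27.
No covering selection has total cost below 27.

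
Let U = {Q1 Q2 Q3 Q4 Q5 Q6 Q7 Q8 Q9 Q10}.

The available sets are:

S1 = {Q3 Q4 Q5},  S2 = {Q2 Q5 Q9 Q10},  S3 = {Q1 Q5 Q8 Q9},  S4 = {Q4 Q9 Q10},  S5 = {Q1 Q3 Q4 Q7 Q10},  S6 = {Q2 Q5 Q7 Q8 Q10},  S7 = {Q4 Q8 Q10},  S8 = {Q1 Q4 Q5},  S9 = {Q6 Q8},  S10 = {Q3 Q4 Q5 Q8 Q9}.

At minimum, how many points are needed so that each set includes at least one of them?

3

The 3 points {Q4, Q5, Q8} hit every set.
No choice of 2 points meets every set, so 3 is the minimum.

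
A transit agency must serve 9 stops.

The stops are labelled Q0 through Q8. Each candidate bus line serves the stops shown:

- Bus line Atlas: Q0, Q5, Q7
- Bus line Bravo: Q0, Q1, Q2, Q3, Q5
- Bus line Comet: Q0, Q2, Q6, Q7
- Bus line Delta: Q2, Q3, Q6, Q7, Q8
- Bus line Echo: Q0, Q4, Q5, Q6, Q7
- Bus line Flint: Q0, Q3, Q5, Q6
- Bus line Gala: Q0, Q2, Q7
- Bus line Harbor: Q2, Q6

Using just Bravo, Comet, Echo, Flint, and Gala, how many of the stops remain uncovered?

1

Union of Bravo, Comet, Echo, Flint, Gala = {Q0, Q1, Q2, Q3, Q4, Q5, Q6, Q7}.
Not covered: Q8 — 1 stop.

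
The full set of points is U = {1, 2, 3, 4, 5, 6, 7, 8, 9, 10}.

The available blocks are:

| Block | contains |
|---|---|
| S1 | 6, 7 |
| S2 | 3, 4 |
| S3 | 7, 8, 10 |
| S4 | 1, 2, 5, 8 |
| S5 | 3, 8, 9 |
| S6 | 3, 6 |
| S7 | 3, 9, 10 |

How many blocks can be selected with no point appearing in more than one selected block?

S1, S2, S4 are pairwise disjoint (S1={6,7}; S2={3,4}; S4={1,2,5,8}).
Every remaining block overlaps one of these, and no 4 of the listed blocks are pairwise disjoint, so 3 is the maximum.

3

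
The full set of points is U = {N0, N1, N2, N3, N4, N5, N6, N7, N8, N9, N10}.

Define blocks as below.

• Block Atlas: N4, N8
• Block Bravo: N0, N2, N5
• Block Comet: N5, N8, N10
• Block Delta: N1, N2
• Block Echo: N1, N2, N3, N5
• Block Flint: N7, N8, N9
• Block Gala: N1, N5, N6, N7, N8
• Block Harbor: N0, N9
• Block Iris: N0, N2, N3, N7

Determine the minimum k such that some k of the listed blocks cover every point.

5

Take {Atlas, Comet, Gala, Harbor, Iris}. Their union is {N0, N1, N2, N3, N4, N5, N6, N7, N8, N9, N10}, which is all 11 points.
No 4 of the 9 blocks cover everything (all 126 combinations miss at least one point), so 5 is optimal.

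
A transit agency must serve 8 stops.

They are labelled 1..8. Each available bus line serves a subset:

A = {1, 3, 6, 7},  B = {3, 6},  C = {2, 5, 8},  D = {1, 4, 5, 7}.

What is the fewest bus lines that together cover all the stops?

A and C and D together: A ∪ C ∪ D = {1, 2, 3, 4, 5, 6, 7, 8} — every stop is covered.
Only C contains 2, so C is forced; the remaining 5 stops need at least 2 more bus lines (each remaining bus line adds at most 4) — so at least 3 bus lines are needed, and 3 is optimal.

3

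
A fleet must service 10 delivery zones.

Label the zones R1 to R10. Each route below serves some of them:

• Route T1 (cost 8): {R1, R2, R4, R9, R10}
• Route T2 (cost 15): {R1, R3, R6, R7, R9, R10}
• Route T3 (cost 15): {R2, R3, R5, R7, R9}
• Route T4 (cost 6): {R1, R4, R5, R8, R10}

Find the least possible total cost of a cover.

T1, T2, T4 together cover every zone (T1 ∪ T2 ∪ T4 = {R1, R2, R3, R4, R5, R6, R7, R8, R9, R10}); total cost 8 + 15 + 6 = 29.
No covering selection has total cost below 29.

29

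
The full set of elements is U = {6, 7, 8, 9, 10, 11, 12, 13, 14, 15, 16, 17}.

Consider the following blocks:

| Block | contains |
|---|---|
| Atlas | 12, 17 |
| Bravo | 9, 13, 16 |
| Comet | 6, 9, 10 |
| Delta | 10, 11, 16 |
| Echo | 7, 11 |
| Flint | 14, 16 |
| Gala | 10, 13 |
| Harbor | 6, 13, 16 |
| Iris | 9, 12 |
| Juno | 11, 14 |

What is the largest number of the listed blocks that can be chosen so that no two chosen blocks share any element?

Atlas, Echo, Flint, Gala are pairwise disjoint (Atlas={12,17}; Echo={7,11}; Flint={14,16}; Gala={10,13}).
Every remaining block overlaps one of these, and no 5 of the listed blocks are pairwise disjoint, so 4 is the maximum.

4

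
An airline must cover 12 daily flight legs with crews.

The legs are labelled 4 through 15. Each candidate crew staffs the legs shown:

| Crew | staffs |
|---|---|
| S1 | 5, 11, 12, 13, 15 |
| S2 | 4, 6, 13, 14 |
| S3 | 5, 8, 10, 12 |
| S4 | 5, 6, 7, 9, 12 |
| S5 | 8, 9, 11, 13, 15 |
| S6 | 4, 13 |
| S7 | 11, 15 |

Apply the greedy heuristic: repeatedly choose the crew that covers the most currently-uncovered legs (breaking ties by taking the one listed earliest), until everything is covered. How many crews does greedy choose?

Greedy: pick S1 (covers 5 new) → pick S2 (covers 3 new) → pick S3 (covers 2 new) → pick S4 (covers 2 new). Total picks: 4.

4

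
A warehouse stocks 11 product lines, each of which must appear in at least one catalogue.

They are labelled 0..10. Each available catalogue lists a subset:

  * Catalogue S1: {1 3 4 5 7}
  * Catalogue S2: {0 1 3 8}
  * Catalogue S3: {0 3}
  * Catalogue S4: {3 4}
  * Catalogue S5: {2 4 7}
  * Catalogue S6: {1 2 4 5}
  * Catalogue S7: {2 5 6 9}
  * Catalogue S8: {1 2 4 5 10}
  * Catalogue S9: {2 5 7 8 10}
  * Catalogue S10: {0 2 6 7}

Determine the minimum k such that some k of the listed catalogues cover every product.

4

S2 and S5 and S7 and S8 together: S2 ∪ S5 ∪ S7 ∪ S8 = {0, 1, 2, 3, 4, 5, 6, 7, 8, 9, 10} — every product is covered.
No 3 of the 10 catalogues cover everything (all 120 combinations miss at least one product), so 4 is optimal.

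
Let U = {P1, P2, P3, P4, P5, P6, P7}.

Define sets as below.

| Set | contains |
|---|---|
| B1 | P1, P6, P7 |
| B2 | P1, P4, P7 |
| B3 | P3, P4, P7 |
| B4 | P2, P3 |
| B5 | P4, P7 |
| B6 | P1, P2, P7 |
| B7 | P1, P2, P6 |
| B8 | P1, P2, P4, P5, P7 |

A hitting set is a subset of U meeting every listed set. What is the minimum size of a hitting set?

2

Take H = {P2, P7}. Each listed set contains at least one of these, so H is a hitting set of size 2.
The sets B5, B7 are pairwise disjoint, so any hitting set needs a separate item for each — at least 2. Hence 2 is optimal.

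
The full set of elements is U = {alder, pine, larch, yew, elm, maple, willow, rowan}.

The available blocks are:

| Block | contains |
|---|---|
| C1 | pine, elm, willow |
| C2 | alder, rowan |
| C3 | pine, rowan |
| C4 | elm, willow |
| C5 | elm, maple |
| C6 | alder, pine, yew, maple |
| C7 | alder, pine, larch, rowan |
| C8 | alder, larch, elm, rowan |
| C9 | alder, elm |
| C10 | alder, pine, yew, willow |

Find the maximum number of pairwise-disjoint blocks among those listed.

C5, C10 are pairwise disjoint (C5={elm,maple}; C10={alder,pine,yew,willow}).
Every remaining block overlaps one of these, and no 3 of the listed blocks are pairwise disjoint, so 2 is the maximum.

2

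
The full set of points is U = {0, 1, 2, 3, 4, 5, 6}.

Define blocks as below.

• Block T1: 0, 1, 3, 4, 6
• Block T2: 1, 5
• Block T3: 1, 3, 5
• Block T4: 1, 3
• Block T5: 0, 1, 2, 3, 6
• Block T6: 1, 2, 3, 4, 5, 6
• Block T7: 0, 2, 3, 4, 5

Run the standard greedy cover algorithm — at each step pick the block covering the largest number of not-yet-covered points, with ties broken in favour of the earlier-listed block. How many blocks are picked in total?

Greedy: pick T6 (covers 6 new) → pick T1 (covers 1 new). Total picks: 2.

2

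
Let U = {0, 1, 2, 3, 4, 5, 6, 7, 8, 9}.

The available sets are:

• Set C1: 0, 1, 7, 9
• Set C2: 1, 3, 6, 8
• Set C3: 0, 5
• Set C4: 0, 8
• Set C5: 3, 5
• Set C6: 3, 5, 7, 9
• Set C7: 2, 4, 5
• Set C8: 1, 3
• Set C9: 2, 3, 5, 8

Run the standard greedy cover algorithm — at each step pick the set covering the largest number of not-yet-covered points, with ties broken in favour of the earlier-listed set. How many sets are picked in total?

Greedy: pick C1 (covers 4 new) → pick C9 (covers 4 new) → pick C2 (covers 1 new) → pick C7 (covers 1 new). Total picks: 4.
(The true minimum cover uses only 3 sets, so greedy is not optimal here.)

4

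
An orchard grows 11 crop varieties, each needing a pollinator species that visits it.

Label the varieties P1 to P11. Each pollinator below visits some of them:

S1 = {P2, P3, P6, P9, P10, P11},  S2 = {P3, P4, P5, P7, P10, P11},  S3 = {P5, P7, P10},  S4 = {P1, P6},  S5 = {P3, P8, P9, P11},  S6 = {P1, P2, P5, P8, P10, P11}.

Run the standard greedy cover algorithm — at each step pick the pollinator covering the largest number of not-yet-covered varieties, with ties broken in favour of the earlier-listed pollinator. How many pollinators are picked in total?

Greedy: pick S1 (covers 6 new) → pick S2 (covers 3 new) → pick S6 (covers 2 new). Total picks: 3.

3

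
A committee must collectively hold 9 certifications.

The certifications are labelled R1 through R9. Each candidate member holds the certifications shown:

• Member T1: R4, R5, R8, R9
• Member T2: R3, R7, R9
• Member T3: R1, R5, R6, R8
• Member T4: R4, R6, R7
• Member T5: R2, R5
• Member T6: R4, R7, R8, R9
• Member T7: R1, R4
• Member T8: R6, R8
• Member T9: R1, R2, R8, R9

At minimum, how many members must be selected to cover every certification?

4

Take {T2, T3, T5, T7}. Their union is {R1, R2, R3, R4, R5, R6, R7, R8, R9}, which is all 9 certifications.
No 3 of the 9 members cover everything (all 84 combinations miss at least one certification), so 4 is optimal.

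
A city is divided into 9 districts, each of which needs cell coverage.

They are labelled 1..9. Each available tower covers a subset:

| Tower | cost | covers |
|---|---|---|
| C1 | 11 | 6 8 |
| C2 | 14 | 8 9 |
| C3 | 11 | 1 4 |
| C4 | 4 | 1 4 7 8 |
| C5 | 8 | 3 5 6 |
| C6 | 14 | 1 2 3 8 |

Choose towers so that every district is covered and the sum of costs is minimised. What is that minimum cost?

40

C2, C4, C5, C6 together cover every district (C2 ∪ C4 ∪ C5 ∪ C6 = {1, 2, 3, 4, 5, 6, 7, 8, 9}); total cost 14 + 4 + 8 + 14 = 40.
No covering selection has total cost below 40.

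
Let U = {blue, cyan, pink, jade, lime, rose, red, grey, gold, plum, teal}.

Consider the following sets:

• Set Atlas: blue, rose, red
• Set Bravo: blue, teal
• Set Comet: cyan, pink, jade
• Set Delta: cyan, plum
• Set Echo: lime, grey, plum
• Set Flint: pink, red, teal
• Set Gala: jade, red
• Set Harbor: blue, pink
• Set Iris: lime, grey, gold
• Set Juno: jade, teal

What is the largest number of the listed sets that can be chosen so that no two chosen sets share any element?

4

Atlas, Delta, Iris, Juno are pairwise disjoint (Atlas={blue,rose,red}; Delta={cyan,plum}; Iris={lime,grey,gold}; Juno={jade,teal}).
Every remaining set overlaps one of these, and no 5 of the listed sets are pairwise disjoint, so 4 is the maximum.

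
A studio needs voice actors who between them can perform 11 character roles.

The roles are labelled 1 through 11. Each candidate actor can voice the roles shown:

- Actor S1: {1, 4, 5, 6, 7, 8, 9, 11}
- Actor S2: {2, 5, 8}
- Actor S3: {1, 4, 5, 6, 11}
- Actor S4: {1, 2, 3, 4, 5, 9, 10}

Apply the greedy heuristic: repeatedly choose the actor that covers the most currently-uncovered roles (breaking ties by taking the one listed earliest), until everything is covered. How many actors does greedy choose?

2

Greedy: pick S1 (covers 8 new) → pick S4 (covers 3 new). Total picks: 2.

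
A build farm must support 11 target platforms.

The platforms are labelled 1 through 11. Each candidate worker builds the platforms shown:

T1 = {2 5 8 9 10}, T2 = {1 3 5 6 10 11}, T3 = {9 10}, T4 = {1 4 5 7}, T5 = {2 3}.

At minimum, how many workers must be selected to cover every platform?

3

T1 and T2 and T4 together: T1 ∪ T2 ∪ T4 = {1, 2, 3, 4, 5, 6, 7, 8, 9, 10, 11} — every platform is covered.
Only T4 contains 4, so T4 is forced; the remaining 7 platforms need at least 2 more workers (each remaining worker adds at most 4) — so at least 3 workers are needed, and 3 is optimal.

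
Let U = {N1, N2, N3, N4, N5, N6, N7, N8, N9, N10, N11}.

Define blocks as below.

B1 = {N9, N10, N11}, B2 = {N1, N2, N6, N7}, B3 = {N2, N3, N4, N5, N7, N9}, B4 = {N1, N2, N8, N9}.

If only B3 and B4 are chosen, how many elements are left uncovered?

3

Union of B3, B4 = {N1, N2, N3, N4, N5, N7, N8, N9}.
Not covered: N6, N10, N11 — 3 elements.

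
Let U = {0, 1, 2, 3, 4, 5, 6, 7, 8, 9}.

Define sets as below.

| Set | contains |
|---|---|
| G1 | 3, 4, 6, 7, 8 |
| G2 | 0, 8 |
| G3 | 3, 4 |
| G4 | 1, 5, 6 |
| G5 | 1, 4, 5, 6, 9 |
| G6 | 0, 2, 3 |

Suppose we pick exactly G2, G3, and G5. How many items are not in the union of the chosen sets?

2

Union of G2, G3, G5 = {0, 1, 3, 4, 5, 6, 8, 9}.
Not covered: 2, 7 — 2 items.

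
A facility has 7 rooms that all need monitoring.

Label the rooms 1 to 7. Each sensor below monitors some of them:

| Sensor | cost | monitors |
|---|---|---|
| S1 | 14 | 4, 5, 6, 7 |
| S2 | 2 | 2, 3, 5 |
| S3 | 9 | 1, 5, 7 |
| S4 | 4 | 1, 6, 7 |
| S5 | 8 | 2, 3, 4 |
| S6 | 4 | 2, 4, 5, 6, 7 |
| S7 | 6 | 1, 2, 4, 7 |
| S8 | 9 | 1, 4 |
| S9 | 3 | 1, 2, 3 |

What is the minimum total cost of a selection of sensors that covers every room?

7

S6, S9 together cover every room (S6 ∪ S9 = {1, 2, 3, 4, 5, 6, 7}); total cost 4 + 3 = 7.
The greedy pick S2, S4, S6 costs 10; no covering selection beats 7.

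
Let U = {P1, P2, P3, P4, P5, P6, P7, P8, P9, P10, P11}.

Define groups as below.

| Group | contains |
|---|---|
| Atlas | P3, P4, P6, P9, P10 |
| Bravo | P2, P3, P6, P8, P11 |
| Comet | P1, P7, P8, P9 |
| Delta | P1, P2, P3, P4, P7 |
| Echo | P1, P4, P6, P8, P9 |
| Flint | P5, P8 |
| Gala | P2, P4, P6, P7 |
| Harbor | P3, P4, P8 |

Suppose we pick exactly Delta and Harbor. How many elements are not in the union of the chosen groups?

5

Union of Delta, Harbor = {P1, P2, P3, P4, P7, P8}.
Not covered: P5, P6, P9, P10, P11 — 5 elements.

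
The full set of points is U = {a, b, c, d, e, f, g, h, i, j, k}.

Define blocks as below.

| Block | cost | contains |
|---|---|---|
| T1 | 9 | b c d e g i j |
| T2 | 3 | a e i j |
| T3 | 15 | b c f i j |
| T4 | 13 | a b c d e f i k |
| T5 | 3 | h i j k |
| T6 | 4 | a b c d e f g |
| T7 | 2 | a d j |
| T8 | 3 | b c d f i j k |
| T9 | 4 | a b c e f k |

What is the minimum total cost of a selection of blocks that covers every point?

T5, T6 together cover every point (T5 ∪ T6 = {a, b, c, d, e, f, g, h, i, j, k}); total cost 3 + 4 = 7.
The greedy pick T8, T6, T5 costs 10; no covering selection beats 7.

7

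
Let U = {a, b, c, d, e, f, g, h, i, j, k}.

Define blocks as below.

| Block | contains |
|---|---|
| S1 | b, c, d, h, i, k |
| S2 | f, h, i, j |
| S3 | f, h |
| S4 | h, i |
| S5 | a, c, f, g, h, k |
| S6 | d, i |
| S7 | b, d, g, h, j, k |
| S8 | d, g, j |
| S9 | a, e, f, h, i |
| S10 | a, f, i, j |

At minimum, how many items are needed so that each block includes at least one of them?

The 3 items {d, f, h} hit every block.
No choice of 2 items meets every block, so 3 is the minimum.

3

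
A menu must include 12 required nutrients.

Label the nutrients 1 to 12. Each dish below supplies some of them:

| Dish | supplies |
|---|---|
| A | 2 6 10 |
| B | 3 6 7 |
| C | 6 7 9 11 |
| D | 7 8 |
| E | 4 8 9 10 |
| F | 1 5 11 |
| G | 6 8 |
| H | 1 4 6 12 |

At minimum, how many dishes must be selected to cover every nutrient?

5

A and B and E and F and H together: A ∪ B ∪ E ∪ F ∪ H = {1, 2, 3, 4, 5, 6, 7, 8, 9, 10, 11, 12} — every nutrient is covered.
No 4 of the 8 dishes cover everything (all 70 combinations miss at least one nutrient), so 5 is optimal.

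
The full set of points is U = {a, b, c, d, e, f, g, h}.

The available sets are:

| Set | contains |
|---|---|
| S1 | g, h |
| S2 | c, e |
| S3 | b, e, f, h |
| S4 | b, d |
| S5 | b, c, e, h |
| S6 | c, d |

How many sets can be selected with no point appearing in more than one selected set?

3

S1, S2, S4 are pairwise disjoint (S1={g,h}; S2={c,e}; S4={b,d}).
Every remaining set overlaps one of these, and no 4 of the listed sets are pairwise disjoint, so 3 is the maximum.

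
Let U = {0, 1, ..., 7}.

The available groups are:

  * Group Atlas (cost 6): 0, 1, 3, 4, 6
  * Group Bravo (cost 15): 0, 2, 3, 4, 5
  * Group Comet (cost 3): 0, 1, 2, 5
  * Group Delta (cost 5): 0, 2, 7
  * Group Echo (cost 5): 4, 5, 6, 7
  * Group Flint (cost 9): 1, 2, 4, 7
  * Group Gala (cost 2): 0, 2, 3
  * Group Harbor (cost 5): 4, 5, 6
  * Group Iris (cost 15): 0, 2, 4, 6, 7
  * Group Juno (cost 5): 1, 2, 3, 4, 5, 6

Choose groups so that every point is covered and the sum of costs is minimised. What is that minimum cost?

Comet, Echo, Gala together cover every point (Comet ∪ Echo ∪ Gala = {0, 1, 2, 3, 4, 5, 6, 7}); total cost 3 + 5 + 2 = 10.
No covering selection has total cost below 10.

10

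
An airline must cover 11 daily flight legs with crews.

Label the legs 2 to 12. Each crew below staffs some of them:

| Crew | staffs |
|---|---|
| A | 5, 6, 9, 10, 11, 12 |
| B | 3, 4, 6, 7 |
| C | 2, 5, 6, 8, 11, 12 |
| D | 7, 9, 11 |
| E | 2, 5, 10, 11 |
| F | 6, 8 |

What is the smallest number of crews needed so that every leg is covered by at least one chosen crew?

3

Take {A, B, C}. Their union is {2, 3, 4, 5, 6, 7, 8, 9, 10, 11, 12}, which is all 11 legs.
Only B contains 3, so B is forced; the remaining 7 legs need at least 2 more crews (each remaining crew adds at most 5) — so at least 3 crews are needed, and 3 is optimal.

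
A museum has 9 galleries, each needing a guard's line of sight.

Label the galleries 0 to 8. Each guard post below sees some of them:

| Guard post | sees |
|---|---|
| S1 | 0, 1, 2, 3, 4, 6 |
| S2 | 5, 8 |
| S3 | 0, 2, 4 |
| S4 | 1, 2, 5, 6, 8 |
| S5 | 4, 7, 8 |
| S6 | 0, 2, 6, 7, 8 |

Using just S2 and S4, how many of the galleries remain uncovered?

4

Union of S2, S4 = {1, 2, 5, 6, 8}.
Not covered: 0, 3, 4, 7 — 4 galleries.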